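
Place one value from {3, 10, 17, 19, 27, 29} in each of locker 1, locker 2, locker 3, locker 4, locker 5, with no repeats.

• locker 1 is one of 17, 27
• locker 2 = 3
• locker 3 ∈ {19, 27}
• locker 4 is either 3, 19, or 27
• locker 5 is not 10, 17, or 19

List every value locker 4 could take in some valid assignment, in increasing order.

locker 2 has just one choice, so locker 2 = 3. Eliminate 3 elsewhere: locker 4, locker 5.
Among the 4 still-open variables, 17 fits only locker 1 (and all 4 values in {17, 19, 27, 29} must be used), so locker 1 = 17.
Among the 3 still-open variables, 29 fits only locker 5 (and all 3 values in {19, 27, 29} must be used), so locker 5 = 29.
No further eliminations apply; locker 4 can still be any of 19, 27.

19, 27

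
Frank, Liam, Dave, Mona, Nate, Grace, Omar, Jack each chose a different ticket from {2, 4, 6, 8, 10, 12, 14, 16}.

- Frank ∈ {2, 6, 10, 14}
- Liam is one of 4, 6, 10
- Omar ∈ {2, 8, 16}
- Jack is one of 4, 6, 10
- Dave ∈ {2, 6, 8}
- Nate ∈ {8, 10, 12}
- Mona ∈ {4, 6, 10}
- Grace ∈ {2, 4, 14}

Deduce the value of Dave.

The 8 variables draw from only 8 values {2, 4, 6, 8, 10, 12, 14, 16}, so each is used; only Nate can be 12, hence Nate = 12.
The 7 still-open variables together cover exactly {2, 4, 6, 8, 10, 14, 16} — 7 values for 7 variables — and 16 appears only in Omar's list, so Omar = 16.
The 6 still-open variables draw from only 6 values {2, 4, 6, 8, 10, 14}, so each is used; only Dave can be 8, hence Dave = 8.

8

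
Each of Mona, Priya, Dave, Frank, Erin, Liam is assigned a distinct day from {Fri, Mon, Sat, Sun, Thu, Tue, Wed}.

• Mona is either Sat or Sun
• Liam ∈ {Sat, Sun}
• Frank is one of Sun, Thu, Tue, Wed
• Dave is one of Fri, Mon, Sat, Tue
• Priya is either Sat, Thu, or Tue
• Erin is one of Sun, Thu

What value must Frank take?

Wed

Mona and Liam share exactly the 2 values {Sat, Sun}; by pigeonhole those values go to them, so strike Sat, Sun from Priya, Dave, Frank, Erin.
Erin has just one choice, so Erin = Thu. Eliminate Thu elsewhere: Priya, Frank.
Priya's domain is down to {Tue}, so Priya = Tue. So Dave, Frank can't be Tue.
So Frank = Wed.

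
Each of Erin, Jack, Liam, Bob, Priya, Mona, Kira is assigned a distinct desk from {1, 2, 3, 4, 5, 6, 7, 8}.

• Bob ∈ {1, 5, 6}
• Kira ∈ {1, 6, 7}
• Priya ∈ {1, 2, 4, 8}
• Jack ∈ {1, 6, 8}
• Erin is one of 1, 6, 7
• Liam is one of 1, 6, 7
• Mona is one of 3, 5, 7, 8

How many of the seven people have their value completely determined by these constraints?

3

Erin, Liam, Kira between them cover only {1, 6, 7} — a naked triple. Remove those values from Jack, Bob, Priya, Mona.
Jack must be 8 (only option left). Remove 8 from Priya, Mona.
Bob's domain is down to {5}, so Bob = 5. Strike 5 from Mona.
That leaves Mona = 3.
Determined: Jack=8, Bob=5, Mona=3. The other people each still have more than one consistent value. That makes 3.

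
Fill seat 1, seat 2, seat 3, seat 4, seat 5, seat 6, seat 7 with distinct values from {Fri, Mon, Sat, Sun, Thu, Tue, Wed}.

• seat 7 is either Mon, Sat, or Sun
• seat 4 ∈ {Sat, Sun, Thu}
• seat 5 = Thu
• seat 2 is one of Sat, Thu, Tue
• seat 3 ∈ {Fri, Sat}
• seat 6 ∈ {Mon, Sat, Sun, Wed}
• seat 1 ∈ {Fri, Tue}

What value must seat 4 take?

seat 5 has just one choice, so seat 5 = Thu. So seat 2, seat 4 can't be Thu.
Among the 6 still-open variables, Wed fits only seat 6 (and all 6 values in {Fri, Mon, Sat, Sun, Tue, Wed} must be used), so seat 6 = Wed.
The 5 still-open variables draw from only 5 values {Fri, Mon, Sat, Sun, Tue}, so each is used; only seat 7 can be Mon, hence seat 7 = Mon.
The 4 still-open variables draw from only 4 values {Fri, Sat, Sun, Tue}, so each is used; only seat 4 can be Sun, hence seat 4 = Sun.

Sun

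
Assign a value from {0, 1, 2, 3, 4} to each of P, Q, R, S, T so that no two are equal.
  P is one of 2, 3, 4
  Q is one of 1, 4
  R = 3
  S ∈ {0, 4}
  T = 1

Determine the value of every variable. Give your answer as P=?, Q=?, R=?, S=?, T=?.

R's domain is down to {3}, so R = 3. Strike 3 from P.
T's domain is down to {1}, so T = 1. So Q can't be 1.
Q has just one choice, so Q = 4. So P, S can't be 4.
S has just one choice, so S = 0.
P must be 2 (only option left).

P=2, Q=4, R=3, S=0, T=1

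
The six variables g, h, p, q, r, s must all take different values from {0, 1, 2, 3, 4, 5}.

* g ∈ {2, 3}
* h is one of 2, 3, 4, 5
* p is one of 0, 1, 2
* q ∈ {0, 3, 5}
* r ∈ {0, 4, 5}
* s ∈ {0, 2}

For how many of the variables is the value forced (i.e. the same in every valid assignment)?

1

Among the 6 variables, 1 fits only p (and all 6 values in {0, 1, 2, 3, 4, 5} must be used), so p = 1.
Determined: p=1. The other variables each still have more than one consistent value. That makes 1.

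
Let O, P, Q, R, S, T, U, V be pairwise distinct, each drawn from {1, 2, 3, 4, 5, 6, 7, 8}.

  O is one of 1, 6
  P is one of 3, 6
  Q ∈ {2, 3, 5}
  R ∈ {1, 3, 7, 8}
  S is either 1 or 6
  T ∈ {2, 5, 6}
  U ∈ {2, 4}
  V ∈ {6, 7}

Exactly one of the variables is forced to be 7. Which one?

V

The 8 variables draw from only 8 values {1, 2, 3, 4, 5, 6, 7, 8}, so each is used; only U can be 4, hence U = 4.
The 7 still-open variables together cover exactly {1, 2, 3, 5, 6, 7, 8} — 7 values for 7 variables — and 8 appears only in R's list, so R = 8.
The 6 still-open variables together cover exactly {1, 2, 3, 5, 6, 7} — 6 values for 6 variables — and 7 appears only in V's list, so V = 7.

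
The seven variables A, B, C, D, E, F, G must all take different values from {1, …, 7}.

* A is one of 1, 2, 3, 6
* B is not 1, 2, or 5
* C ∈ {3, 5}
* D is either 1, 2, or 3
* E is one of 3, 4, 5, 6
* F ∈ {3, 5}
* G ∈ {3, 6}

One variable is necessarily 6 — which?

The 7 variables together cover exactly {1, 2, 3, 4, 5, 6, 7} — 7 values for 7 variables — and 7 appears only in B's list, so B = 7.
Among the 6 still-open variables, 4 fits only E (and all 6 values in {1, 2, 3, 4, 5, 6} must be used), so E = 4.
C and F between them cover only {3, 5} — a naked pair. Remove those values from A, D, G.
So 6 goes to G.

G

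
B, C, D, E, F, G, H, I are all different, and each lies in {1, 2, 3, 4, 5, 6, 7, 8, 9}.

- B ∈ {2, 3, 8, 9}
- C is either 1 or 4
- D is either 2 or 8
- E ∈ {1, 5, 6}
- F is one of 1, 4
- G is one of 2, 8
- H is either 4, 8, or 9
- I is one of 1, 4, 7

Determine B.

The 2 variables C and F are confined to {1, 4}, which locks those values in; drop them from E, H, I.
I's domain is down to {7}, so I = 7.
The 2 variables D and G are confined to {2, 8}, which locks those values in; drop them from B, H.
H must be 9 (only option left). Remove 9 from B.
So B = 3.

3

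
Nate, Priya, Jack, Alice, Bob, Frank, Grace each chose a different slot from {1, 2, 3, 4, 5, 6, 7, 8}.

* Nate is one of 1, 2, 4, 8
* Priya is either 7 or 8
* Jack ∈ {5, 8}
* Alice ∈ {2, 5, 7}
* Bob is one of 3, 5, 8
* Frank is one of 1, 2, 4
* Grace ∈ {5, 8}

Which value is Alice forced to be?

2

The 7 variables draw from only 7 values {1, 2, 3, 4, 5, 7, 8}, so each is used; only Bob can be 3, hence Bob = 3.
The 2 variables Jack and Grace are confined to {5, 8}, which locks those values in; drop them from Nate, Priya, Alice.
Priya must be 7 (only option left). So Alice can't be 7.
So Alice = 2.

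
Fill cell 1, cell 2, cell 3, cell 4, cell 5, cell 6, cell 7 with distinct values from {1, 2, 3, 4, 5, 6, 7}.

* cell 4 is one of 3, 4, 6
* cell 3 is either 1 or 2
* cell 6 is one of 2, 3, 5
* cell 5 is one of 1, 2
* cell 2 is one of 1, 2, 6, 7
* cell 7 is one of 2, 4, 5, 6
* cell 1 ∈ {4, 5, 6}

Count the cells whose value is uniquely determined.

1

The 7 variables together cover exactly {1, 2, 3, 4, 5, 6, 7} — 7 values for 7 variables — and 7 appears only in cell 2's list, so cell 2 = 7.
cell 3 and cell 5 share exactly the 2 values {1, 2}; by pigeonhole those values go to them, so strike 1, 2 from cell 6, cell 7.
Determined: cell 2=7. The other cells each still have more than one consistent value. That makes 1.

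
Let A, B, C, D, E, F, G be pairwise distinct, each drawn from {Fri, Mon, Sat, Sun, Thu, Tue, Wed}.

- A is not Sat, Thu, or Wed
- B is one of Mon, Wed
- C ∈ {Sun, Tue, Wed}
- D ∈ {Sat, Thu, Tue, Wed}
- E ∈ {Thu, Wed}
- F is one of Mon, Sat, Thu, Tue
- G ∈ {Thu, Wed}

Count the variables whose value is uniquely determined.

3

The 7 variables draw from only 7 values {Fri, Mon, Sat, Sun, Thu, Tue, Wed}, so each is used; only A can be Fri, hence A = Fri.
The 6 still-open variables draw from only 6 values {Mon, Sat, Sun, Thu, Tue, Wed}, so each is used; only C can be Sun, hence C = Sun.
E and G between them cover only {Thu, Wed} — a naked pair. Remove those values from B, D, F.
B has just one choice, so B = Mon. So F can't be Mon.
Determined: A=Fri, B=Mon, C=Sun. The other variables each still have more than one consistent value. That makes 3.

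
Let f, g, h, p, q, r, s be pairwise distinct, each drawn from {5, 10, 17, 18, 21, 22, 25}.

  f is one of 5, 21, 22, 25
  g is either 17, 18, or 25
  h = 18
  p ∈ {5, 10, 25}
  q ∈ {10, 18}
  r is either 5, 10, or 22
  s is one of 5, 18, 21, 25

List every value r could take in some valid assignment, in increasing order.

5, 22

h must be 18 (only option left). Strike 18 from g, q, s.
q must be 10 (only option left). Strike 10 from p, r.
The 5 still-open variables draw from only 5 values {5, 17, 21, 22, 25}, so each is used; only g can be 17, hence g = 17.
No further eliminations apply; r can still be any of 5, 22.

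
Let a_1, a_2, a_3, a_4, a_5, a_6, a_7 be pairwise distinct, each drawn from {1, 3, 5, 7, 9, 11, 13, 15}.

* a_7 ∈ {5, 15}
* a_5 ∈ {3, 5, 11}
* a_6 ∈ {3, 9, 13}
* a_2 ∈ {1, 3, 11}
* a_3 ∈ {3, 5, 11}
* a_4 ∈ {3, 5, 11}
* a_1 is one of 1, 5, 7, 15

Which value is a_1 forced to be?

7

a_3, a_4, a_5 between them cover only {3, 5, 11} — a naked triple. Remove those values from a_1, a_2, a_6, a_7.
a_2 must be 1 (only option left). So a_1 can't be 1.
a_7 has just one choice, so a_7 = 15. Eliminate 15 elsewhere: a_1.
So a_1 = 7.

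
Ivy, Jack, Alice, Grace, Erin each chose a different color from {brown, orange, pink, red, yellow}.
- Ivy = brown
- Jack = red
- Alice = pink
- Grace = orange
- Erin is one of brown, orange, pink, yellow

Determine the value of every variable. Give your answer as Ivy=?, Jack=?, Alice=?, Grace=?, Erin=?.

Ivy has just one choice, so Ivy = brown. Remove brown from Erin.
Jack has just one choice, so Jack = red.
That leaves Alice = pink. Eliminate pink elsewhere: Erin.
Grace has just one choice, so Grace = orange. Eliminate orange elsewhere: Erin.
Erin has just one choice, so Erin = yellow.

Ivy=brown, Jack=red, Alice=pink, Grace=orange, Erin=yellow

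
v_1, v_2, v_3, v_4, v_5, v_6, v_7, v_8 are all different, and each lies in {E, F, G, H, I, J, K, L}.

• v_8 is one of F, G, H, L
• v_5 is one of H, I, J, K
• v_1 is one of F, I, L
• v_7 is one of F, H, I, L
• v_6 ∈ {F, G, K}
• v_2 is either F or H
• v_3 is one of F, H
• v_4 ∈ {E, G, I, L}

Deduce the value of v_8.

G

Among the 8 variables, E fits only v_4 (and all 8 values in {E, F, G, H, I, J, K, L} must be used), so v_4 = E.
The 7 still-open variables together cover exactly {F, G, H, I, J, K, L} — 7 values for 7 variables — and J appears only in v_5's list, so v_5 = J.
The 6 still-open variables draw from only 6 values {F, G, H, I, K, L}, so each is used; only v_6 can be K, hence v_6 = K.
Among the 5 still-open variables, G fits only v_8 (and all 5 values in {F, G, H, I, L} must be used), so v_8 = G.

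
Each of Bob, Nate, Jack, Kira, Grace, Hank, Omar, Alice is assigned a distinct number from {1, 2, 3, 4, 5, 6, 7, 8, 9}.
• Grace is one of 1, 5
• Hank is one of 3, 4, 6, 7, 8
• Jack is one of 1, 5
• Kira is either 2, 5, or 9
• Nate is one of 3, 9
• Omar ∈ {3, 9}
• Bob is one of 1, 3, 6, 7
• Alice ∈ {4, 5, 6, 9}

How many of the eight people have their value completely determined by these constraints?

1

Nate and Omar between them cover only {3, 9} — a naked pair. Remove those values from Bob, Kira, Hank, Alice.
Jack and Grace between them cover only {1, 5} — a naked pair. Remove those values from Bob, Kira, Alice.
That leaves Kira = 2.
Determined: Kira=2. The other people each still have more than one consistent value. That makes 1.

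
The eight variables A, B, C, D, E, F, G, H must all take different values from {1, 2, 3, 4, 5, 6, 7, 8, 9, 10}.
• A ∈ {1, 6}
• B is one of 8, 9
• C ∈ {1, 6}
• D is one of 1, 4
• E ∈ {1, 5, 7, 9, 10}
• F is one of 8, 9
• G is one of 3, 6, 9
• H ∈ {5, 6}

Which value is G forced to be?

The 2 variables A and C are confined to {1, 6}, which locks those values in; drop them from D, E, G, H.
D must be 4 (only option left).
That leaves H = 5. Eliminate 5 elsewhere: E.
The 2 variables B and F are confined to {8, 9}, which locks those values in; drop them from E, G.
So G = 3.

3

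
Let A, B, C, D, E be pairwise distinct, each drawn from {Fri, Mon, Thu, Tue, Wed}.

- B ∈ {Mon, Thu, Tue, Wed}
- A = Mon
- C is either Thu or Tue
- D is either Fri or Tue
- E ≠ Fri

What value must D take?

A must be Mon (only option left). Strike Mon from B, E.
The 4 still-open variables draw from only 4 values {Fri, Thu, Tue, Wed}, so each is used; only D can be Fri, hence D = Fri.

Fri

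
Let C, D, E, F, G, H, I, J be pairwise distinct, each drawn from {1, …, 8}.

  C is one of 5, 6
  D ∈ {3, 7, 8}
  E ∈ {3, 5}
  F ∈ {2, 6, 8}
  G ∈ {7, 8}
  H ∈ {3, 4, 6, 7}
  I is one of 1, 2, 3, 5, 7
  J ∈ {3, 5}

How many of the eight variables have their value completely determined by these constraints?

4

The 8 variables together cover exactly {1, 2, 3, 4, 5, 6, 7, 8} — 8 values for 8 variables — and 1 appears only in I's list, so I = 1.
The 7 still-open variables draw from only 7 values {2, 3, 4, 5, 6, 7, 8}, so each is used; only F can be 2, hence F = 2.
Among the 6 still-open variables, 4 fits only H (and all 6 values in {3, 4, 5, 6, 7, 8} must be used), so H = 4.
The 5 still-open variables draw from only 5 values {3, 5, 6, 7, 8}, so each is used; only C can be 6, hence C = 6.
E and J between them cover only {3, 5} — a naked pair. Remove those values from D.
Determined: C=6, F=2, H=4, I=1. The other variables each still have more than one consistent value. That makes 4.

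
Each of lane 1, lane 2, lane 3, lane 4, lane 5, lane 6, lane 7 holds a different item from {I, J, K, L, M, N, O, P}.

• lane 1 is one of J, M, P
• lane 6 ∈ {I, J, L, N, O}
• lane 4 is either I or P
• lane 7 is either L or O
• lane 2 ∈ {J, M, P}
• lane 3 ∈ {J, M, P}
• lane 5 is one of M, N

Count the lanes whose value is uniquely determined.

The 3 variables lane 1, lane 2, lane 3 are confined to {J, M, P}, which locks those values in; drop them from lane 4, lane 5, lane 6.
lane 4 has just one choice, so lane 4 = I. So lane 6 can't be I.
That leaves lane 5 = N. Strike N from lane 6.
Determined: lane 4=I, lane 5=N. The other lanes each still have more than one consistent value. That makes 2.

2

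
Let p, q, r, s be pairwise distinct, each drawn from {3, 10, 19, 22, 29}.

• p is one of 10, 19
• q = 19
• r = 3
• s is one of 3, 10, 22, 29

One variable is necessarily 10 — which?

q's domain is down to {19}, so q = 19. So p can't be 19.
So 10 goes to p.

p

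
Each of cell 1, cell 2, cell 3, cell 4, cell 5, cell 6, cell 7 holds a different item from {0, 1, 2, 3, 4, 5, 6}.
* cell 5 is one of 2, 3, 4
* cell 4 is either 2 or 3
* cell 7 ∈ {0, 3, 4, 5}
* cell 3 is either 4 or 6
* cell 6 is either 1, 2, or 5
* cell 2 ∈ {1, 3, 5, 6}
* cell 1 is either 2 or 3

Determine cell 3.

The 7 variables together cover exactly {0, 1, 2, 3, 4, 5, 6} — 7 values for 7 variables — and 0 appears only in cell 7's list, so cell 7 = 0.
cell 1 and cell 4 share exactly the 2 values {2, 3}; by pigeonhole those values go to them, so strike 2, 3 from cell 2, cell 5, cell 6.
cell 5's domain is down to {4}, so cell 5 = 4. So cell 3 can't be 4.
So cell 3 = 6.

6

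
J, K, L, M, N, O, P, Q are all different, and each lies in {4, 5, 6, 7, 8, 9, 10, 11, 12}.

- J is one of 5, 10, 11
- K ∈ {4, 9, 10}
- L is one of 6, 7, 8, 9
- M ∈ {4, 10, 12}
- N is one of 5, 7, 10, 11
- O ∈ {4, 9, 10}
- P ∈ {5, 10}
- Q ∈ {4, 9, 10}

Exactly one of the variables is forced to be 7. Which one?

N

K, O, Q share exactly the 3 values {4, 9, 10}; by pigeonhole those values go to them, so strike 4, 9, 10 from J, L, M, N, P.
That leaves M = 12.
That leaves P = 5. Remove 5 from J, N.
J must be 11 (only option left). Remove 11 from N.
So 7 goes to N.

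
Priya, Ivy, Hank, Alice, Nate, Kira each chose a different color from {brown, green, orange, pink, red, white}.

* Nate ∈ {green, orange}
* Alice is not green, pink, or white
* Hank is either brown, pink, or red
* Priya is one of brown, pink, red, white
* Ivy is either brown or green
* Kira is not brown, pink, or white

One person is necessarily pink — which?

Hank

The 6 variables together cover exactly {brown, green, orange, pink, red, white} — 6 values for 6 variables — and white appears only in Priya's list, so Priya = white.
Among the 5 still-open variables, pink fits only Hank (and all 5 values in {brown, green, orange, pink, red} must be used), so Hank = pink.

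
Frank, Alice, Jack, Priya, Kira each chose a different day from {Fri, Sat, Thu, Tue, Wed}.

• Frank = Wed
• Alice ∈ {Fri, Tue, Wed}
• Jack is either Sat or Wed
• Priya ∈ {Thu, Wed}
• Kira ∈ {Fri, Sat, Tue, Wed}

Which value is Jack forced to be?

Frank must be Wed (only option left). So Alice, Jack, Priya, Kira can't be Wed.
So Jack = Sat.

Sat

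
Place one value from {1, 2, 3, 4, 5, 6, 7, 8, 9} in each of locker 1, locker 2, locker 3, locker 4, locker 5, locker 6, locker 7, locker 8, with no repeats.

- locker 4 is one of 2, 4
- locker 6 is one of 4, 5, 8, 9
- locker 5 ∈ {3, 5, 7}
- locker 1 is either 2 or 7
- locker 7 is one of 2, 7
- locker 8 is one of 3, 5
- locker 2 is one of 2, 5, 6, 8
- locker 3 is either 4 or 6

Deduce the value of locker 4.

Among the 8 variables, 9 fits only locker 6 (and all 8 values in {2, 3, 4, 5, 6, 7, 8, 9} must be used), so locker 6 = 9.
The 7 still-open variables draw from only 7 values {2, 3, 4, 5, 6, 7, 8}, so each is used; only locker 2 can be 8, hence locker 2 = 8.
Among the 6 still-open variables, 6 fits only locker 3 (and all 6 values in {2, 3, 4, 5, 6, 7} must be used), so locker 3 = 6.
The 5 still-open variables draw from only 5 values {2, 3, 4, 5, 7}, so each is used; only locker 4 can be 4, hence locker 4 = 4.

4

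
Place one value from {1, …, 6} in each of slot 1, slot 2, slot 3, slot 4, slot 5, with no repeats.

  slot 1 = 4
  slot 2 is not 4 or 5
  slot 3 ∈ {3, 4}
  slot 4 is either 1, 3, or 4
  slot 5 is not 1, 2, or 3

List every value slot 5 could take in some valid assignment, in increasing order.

5, 6

slot 1 has just one choice, so slot 1 = 4. Strike 4 from slot 3, slot 4, slot 5.
That leaves slot 3 = 3. Remove 3 from slot 2, slot 4.
That leaves slot 4 = 1. Remove 1 from slot 2.
No further eliminations apply; slot 5 can still be any of 5, 6.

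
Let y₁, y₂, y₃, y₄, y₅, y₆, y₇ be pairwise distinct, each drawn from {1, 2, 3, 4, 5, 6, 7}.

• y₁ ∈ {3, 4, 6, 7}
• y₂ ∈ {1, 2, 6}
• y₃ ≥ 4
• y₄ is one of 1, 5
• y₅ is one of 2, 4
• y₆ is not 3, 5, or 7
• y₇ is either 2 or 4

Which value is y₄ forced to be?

The 7 variables draw from only 7 values {1, 2, 3, 4, 5, 6, 7}, so each is used; only y₁ can be 3, hence y₁ = 3.
Among the 6 still-open variables, 7 fits only y₃ (and all 6 values in {1, 2, 4, 5, 6, 7} must be used), so y₃ = 7.
The 5 still-open variables draw from only 5 values {1, 2, 4, 5, 6}, so each is used; only y₄ can be 5, hence y₄ = 5.

5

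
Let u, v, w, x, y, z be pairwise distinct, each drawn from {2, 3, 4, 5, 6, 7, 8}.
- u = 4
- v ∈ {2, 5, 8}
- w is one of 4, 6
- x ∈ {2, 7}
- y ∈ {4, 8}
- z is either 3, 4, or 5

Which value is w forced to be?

u has just one choice, so u = 4. Strike 4 from w, y, z.
So w = 6.

6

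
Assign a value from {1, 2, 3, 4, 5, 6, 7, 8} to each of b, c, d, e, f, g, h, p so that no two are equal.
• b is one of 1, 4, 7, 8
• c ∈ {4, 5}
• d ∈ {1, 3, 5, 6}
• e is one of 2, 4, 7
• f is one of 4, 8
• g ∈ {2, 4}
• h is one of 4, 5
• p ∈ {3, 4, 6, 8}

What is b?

The 2 variables c and h are confined to {4, 5}, which locks those values in; drop them from b, d, e, f, g, p.
f's domain is down to {8}, so f = 8. Remove 8 from b, p.
g must be 2 (only option left). So e can't be 2.
e has just one choice, so e = 7. Eliminate 7 elsewhere: b.
So b = 1.

1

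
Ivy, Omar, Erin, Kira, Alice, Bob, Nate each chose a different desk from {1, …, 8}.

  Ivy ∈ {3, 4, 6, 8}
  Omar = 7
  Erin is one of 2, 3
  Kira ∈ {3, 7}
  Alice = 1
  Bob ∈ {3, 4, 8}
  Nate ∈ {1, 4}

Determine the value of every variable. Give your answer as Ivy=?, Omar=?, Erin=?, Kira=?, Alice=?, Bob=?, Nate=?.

Omar has just one choice, so Omar = 7. So Kira can't be 7.
That leaves Kira = 3. Strike 3 from Ivy, Erin, Bob.
Alice's domain is down to {1}, so Alice = 1. Remove 1 from Nate.
Nate has just one choice, so Nate = 4. Remove 4 from Ivy, Bob.
Erin has just one choice, so Erin = 2.
Bob must be 8 (only option left). Strike 8 from Ivy.
Ivy's domain is down to {6}, so Ivy = 6.

Ivy=6, Omar=7, Erin=2, Kira=3, Alice=1, Bob=8, Nate=4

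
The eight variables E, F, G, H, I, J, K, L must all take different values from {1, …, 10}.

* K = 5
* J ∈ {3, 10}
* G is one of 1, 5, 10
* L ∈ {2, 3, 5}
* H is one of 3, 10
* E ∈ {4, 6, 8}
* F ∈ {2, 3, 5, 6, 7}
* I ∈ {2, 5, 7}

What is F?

6

K must be 5 (only option left). So F, G, I, L can't be 5.
The 2 variables H and J are confined to {3, 10}, which locks those values in; drop them from F, G, L.
G's domain is down to {1}, so G = 1.
L has just one choice, so L = 2. Strike 2 from F, I.
I must be 7 (only option left). Remove 7 from F.
So F = 6.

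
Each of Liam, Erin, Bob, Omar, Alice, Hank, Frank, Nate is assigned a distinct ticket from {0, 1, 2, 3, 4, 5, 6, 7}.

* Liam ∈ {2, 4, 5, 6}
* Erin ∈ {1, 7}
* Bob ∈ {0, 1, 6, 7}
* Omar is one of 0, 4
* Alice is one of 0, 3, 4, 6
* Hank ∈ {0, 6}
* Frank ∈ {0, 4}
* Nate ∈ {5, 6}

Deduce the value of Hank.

Among the 8 variables, 2 fits only Liam (and all 8 values in {0, 1, 2, 3, 4, 5, 6, 7} must be used), so Liam = 2.
The 7 still-open variables draw from only 7 values {0, 1, 3, 4, 5, 6, 7}, so each is used; only Alice can be 3, hence Alice = 3.
The 6 still-open variables draw from only 6 values {0, 1, 4, 5, 6, 7}, so each is used; only Nate can be 5, hence Nate = 5.
Omar and Frank between them cover only {0, 4} — a naked pair. Remove those values from Bob, Hank.
So Hank = 6.

6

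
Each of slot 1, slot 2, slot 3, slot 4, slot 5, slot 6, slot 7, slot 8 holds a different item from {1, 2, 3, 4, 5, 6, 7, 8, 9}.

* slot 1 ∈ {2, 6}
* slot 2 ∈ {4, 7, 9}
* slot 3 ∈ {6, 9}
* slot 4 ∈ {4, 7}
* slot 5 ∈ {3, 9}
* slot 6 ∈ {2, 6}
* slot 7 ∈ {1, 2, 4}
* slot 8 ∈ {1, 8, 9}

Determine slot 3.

The 8 variables draw from only 8 values {1, 2, 3, 4, 6, 7, 8, 9}, so each is used; only slot 5 can be 3, hence slot 5 = 3.
The 7 still-open variables together cover exactly {1, 2, 4, 6, 7, 8, 9} — 7 values for 7 variables — and 8 appears only in slot 8's list, so slot 8 = 8.
The 6 still-open variables together cover exactly {1, 2, 4, 6, 7, 9} — 6 values for 6 variables — and 1 appears only in slot 7's list, so slot 7 = 1.
slot 1 and slot 6 share exactly the 2 values {2, 6}; by pigeonhole those values go to them, so strike 2, 6 from slot 3.
So slot 3 = 9.

9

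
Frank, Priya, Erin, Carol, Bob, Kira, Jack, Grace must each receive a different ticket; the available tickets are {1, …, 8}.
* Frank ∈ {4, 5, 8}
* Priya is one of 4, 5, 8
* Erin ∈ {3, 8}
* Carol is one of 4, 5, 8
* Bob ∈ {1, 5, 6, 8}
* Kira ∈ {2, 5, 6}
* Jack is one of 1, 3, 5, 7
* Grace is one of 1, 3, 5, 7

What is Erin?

Among the 8 variables, 2 fits only Kira (and all 8 values in {1, 2, 3, 4, 5, 6, 7, 8} must be used), so Kira = 2.
The 7 still-open variables together cover exactly {1, 3, 4, 5, 6, 7, 8} — 7 values for 7 variables — and 6 appears only in Bob's list, so Bob = 6.
Frank, Priya, Carol between them cover only {4, 5, 8} — a naked triple. Remove those values from Erin, Jack, Grace.
So Erin = 3.

3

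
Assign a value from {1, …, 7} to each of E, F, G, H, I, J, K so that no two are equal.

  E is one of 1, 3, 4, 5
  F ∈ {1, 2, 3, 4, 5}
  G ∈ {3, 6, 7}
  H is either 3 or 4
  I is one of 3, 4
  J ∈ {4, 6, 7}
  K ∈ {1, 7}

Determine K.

The 7 variables draw from only 7 values {1, 2, 3, 4, 5, 6, 7}, so each is used; only F can be 2, hence F = 2.
The 6 still-open variables draw from only 6 values {1, 3, 4, 5, 6, 7}, so each is used; only E can be 5, hence E = 5.
The 5 still-open variables draw from only 5 values {1, 3, 4, 6, 7}, so each is used; only K can be 1, hence K = 1.

1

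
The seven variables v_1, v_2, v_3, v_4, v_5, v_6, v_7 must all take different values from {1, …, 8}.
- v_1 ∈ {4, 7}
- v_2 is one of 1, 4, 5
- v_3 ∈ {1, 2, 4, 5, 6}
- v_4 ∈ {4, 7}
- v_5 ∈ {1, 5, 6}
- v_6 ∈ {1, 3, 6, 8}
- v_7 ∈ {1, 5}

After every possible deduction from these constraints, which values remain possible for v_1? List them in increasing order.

4, 7

The 2 variables v_1 and v_4 are confined to {4, 7}, which locks those values in; drop them from v_2, v_3.
v_2 and v_7 between them cover only {1, 5} — a naked pair. Remove those values from v_3, v_5, v_6.
v_5 has just one choice, so v_5 = 6. Remove 6 from v_3, v_6.
v_3's domain is down to {2}, so v_3 = 2.
No further eliminations apply; v_1 can still be any of 4, 7.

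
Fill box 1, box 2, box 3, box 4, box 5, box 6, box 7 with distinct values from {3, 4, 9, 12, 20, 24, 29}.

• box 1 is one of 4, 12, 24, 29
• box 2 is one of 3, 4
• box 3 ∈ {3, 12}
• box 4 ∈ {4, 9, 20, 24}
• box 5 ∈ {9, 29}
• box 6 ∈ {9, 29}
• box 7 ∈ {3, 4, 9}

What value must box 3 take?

Among the 7 variables, 20 fits only box 4 (and all 7 values in {3, 4, 9, 12, 20, 24, 29} must be used), so box 4 = 20.
The 6 still-open variables draw from only 6 values {3, 4, 9, 12, 24, 29}, so each is used; only box 1 can be 24, hence box 1 = 24.
The 5 still-open variables together cover exactly {3, 4, 9, 12, 29} — 5 values for 5 variables — and 12 appears only in box 3's list, so box 3 = 12.

12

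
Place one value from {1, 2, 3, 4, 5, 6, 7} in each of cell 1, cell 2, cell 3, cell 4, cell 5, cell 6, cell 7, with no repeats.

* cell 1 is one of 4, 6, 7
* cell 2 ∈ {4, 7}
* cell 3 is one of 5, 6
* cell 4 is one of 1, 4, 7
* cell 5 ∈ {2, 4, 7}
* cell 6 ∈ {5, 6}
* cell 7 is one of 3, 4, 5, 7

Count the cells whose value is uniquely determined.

Among the 7 variables, 1 fits only cell 4 (and all 7 values in {1, 2, 3, 4, 5, 6, 7} must be used), so cell 4 = 1.
The 6 still-open variables draw from only 6 values {2, 3, 4, 5, 6, 7}, so each is used; only cell 5 can be 2, hence cell 5 = 2.
The 5 still-open variables draw from only 5 values {3, 4, 5, 6, 7}, so each is used; only cell 7 can be 3, hence cell 7 = 3.
The 2 variables cell 3 and cell 6 are confined to {5, 6}, which locks those values in; drop them from cell 1.
Determined: cell 4=1, cell 5=2, cell 7=3. The other cells each still have more than one consistent value. That makes 3.

3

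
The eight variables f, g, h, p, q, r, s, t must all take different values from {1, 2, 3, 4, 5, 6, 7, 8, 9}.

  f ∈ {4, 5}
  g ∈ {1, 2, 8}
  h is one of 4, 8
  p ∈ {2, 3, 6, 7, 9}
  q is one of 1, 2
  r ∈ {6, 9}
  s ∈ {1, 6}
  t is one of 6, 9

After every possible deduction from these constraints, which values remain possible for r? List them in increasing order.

The 2 variables r and t are confined to {6, 9}, which locks those values in; drop them from p, s.
s has just one choice, so s = 1. Remove 1 from g, q.
q has just one choice, so q = 2. Remove 2 from g, p.
g must be 8 (only option left). Strike 8 from h.
h must be 4 (only option left). Eliminate 4 elsewhere: f.
f must be 5 (only option left).
No further eliminations apply; r can still be any of 6, 9.

6, 9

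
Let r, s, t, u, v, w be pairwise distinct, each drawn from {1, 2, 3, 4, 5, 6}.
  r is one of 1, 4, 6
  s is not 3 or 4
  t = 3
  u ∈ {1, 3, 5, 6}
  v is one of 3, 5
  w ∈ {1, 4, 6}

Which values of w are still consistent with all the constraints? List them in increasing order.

t's domain is down to {3}, so t = 3. Remove 3 from u, v.
v has just one choice, so v = 5. Eliminate 5 elsewhere: s, u.
The 4 still-open variables together cover exactly {1, 2, 4, 6} — 4 values for 4 variables — and 2 appears only in s's list, so s = 2.
No further eliminations apply; w can still be any of 1, 4, 6.

1, 4, 6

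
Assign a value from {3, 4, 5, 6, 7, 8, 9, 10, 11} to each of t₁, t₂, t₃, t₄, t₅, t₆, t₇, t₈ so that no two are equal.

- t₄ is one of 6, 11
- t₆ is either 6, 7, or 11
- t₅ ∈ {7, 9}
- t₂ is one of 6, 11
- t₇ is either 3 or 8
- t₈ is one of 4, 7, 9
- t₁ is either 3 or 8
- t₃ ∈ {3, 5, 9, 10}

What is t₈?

4

t₁ and t₇ between them cover only {3, 8} — a naked pair. Remove those values from t₃.
t₂ and t₄ share exactly the 2 values {6, 11}; by pigeonhole those values go to them, so strike 6, 11 from t₆.
t₆ has just one choice, so t₆ = 7. Eliminate 7 elsewhere: t₅, t₈.
t₅ must be 9 (only option left). Remove 9 from t₃, t₈.
So t₈ = 4.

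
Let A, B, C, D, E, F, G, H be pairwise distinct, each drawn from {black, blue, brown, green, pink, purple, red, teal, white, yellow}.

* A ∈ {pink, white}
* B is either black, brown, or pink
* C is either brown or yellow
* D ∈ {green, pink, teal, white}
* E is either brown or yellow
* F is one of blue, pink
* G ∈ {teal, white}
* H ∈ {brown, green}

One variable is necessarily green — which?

H

The 8 variables draw from only 8 values {black, blue, brown, green, pink, teal, white, yellow}, so each is used; only B can be black, hence B = black.
The 7 still-open variables together cover exactly {blue, brown, green, pink, teal, white, yellow} — 7 values for 7 variables — and blue appears only in F's list, so F = blue.
C and E share exactly the 2 values {brown, yellow}; by pigeonhole those values go to them, so strike brown, yellow from H.
So green goes to H.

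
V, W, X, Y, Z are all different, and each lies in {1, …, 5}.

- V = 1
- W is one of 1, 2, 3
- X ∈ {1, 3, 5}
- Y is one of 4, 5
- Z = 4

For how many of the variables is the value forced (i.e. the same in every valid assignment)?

5

V's domain is down to {1}, so V = 1. So W, X can't be 1.
That leaves Z = 4. Remove 4 from Y.
Y has just one choice, so Y = 5. Eliminate 5 elsewhere: X.
X has just one choice, so X = 3. Remove 3 from W.
W's domain is down to {2}, so W = 2.
Every variable is fixed: V=1, W=2, X=3, Y=5, Z=4. That makes 5.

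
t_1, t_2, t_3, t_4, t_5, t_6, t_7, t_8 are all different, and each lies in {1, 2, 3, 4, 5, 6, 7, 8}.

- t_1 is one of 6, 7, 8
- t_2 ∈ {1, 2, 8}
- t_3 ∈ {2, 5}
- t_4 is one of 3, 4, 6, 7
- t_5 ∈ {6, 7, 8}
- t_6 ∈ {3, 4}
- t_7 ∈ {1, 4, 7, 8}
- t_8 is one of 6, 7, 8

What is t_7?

1

Among the 8 variables, 5 fits only t_3 (and all 8 values in {1, 2, 3, 4, 5, 6, 7, 8} must be used), so t_3 = 5.
The 7 still-open variables draw from only 7 values {1, 2, 3, 4, 6, 7, 8}, so each is used; only t_2 can be 2, hence t_2 = 2.
The 6 still-open variables draw from only 6 values {1, 3, 4, 6, 7, 8}, so each is used; only t_7 can be 1, hence t_7 = 1.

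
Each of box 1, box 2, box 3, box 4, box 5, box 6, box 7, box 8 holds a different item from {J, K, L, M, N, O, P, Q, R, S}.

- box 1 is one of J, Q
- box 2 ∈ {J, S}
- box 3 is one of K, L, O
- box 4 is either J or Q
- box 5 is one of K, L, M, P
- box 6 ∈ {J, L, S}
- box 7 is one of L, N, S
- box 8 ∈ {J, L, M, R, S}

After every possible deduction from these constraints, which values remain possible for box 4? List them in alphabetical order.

box 1 and box 4 between them cover only {J, Q} — a naked pair. Remove those values from box 2, box 6, box 8.
That leaves box 2 = S. So box 6, box 7, box 8 can't be S.
box 6's domain is down to {L}, so box 6 = L. Strike L from box 3, box 5, box 7, box 8.
That leaves box 7 = N.
No further eliminations apply; box 4 can still be any of J, Q.

J, Q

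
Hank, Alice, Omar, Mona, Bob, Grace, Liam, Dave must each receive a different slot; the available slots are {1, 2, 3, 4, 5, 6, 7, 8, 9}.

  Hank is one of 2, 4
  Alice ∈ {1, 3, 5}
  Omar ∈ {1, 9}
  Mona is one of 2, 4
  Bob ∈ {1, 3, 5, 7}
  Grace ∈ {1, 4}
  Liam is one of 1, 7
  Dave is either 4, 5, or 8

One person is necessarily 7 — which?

Liam

The 8 variables draw from only 8 values {1, 2, 3, 4, 5, 7, 8, 9}, so each is used; only Dave can be 8, hence Dave = 8.
The 7 still-open variables draw from only 7 values {1, 2, 3, 4, 5, 7, 9}, so each is used; only Omar can be 9, hence Omar = 9.
Hank and Mona share exactly the 2 values {2, 4}; by pigeonhole those values go to them, so strike 2, 4 from Grace.
That leaves Grace = 1. Strike 1 from Alice, Bob, Liam.
So 7 goes to Liam.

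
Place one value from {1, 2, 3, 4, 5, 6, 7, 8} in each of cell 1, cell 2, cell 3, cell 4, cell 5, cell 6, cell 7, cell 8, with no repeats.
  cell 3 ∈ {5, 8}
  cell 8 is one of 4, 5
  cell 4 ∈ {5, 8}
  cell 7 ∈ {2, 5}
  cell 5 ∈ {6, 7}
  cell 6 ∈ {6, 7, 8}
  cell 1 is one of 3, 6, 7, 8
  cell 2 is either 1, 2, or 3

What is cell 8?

Among the 8 variables, 1 fits only cell 2 (and all 8 values in {1, 2, 3, 4, 5, 6, 7, 8} must be used), so cell 2 = 1.
Among the 7 still-open variables, 2 fits only cell 7 (and all 7 values in {2, 3, 4, 5, 6, 7, 8} must be used), so cell 7 = 2.
The 6 still-open variables together cover exactly {3, 4, 5, 6, 7, 8} — 6 values for 6 variables — and 3 appears only in cell 1's list, so cell 1 = 3.
The 5 still-open variables draw from only 5 values {4, 5, 6, 7, 8}, so each is used; only cell 8 can be 4, hence cell 8 = 4.

4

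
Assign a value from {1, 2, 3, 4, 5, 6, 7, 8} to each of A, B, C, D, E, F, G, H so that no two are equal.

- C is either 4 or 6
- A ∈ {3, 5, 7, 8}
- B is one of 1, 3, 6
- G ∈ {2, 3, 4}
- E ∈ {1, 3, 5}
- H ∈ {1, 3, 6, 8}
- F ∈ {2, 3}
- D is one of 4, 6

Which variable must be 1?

B

Among the 8 variables, 7 fits only A (and all 8 values in {1, 2, 3, 4, 5, 6, 7, 8} must be used), so A = 7.
The 7 still-open variables together cover exactly {1, 2, 3, 4, 5, 6, 8} — 7 values for 7 variables — and 5 appears only in E's list, so E = 5.
The 6 still-open variables together cover exactly {1, 2, 3, 4, 6, 8} — 6 values for 6 variables — and 8 appears only in H's list, so H = 8.
The 5 still-open variables draw from only 5 values {1, 2, 3, 4, 6}, so each is used; only B can be 1, hence B = 1.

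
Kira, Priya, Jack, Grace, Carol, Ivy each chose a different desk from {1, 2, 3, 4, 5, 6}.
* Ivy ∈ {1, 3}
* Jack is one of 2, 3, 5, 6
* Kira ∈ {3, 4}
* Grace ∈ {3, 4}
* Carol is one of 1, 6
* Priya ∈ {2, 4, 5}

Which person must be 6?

Kira and Grace between them cover only {3, 4} — a naked pair. Remove those values from Priya, Jack, Ivy.
Ivy has just one choice, so Ivy = 1. Strike 1 from Carol.
So 6 goes to Carol.

Carol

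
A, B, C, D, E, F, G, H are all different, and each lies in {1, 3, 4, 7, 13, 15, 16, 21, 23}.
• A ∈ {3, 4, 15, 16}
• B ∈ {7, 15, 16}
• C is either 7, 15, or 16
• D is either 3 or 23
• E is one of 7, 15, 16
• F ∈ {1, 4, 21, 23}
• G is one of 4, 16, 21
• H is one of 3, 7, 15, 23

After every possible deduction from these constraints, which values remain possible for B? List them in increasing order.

7, 15, 16

The 8 variables draw from only 8 values {1, 3, 4, 7, 15, 16, 21, 23}, so each is used; only F can be 1, hence F = 1.
Among the 7 still-open variables, 21 fits only G (and all 7 values in {3, 4, 7, 15, 16, 21, 23} must be used), so G = 21.
Among the 6 still-open variables, 4 fits only A (and all 6 values in {3, 4, 7, 15, 16, 23} must be used), so A = 4.
The 3 variables B, C, E are confined to {7, 15, 16}, which locks those values in; drop them from H.
No further eliminations apply; B can still be any of 7, 15, 16.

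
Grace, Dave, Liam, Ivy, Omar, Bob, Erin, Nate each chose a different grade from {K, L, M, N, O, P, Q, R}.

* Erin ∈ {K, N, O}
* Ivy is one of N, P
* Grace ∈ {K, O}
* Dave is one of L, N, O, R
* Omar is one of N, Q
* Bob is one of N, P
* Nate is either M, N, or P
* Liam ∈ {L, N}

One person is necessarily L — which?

Liam

The 8 variables draw from only 8 values {K, L, M, N, O, P, Q, R}, so each is used; only Nate can be M, hence Nate = M.
The 7 still-open variables together cover exactly {K, L, N, O, P, Q, R} — 7 values for 7 variables — and Q appears only in Omar's list, so Omar = Q.
The 6 still-open variables draw from only 6 values {K, L, N, O, P, R}, so each is used; only Dave can be R, hence Dave = R.
Among the 5 still-open variables, L fits only Liam (and all 5 values in {K, L, N, O, P} must be used), so Liam = L.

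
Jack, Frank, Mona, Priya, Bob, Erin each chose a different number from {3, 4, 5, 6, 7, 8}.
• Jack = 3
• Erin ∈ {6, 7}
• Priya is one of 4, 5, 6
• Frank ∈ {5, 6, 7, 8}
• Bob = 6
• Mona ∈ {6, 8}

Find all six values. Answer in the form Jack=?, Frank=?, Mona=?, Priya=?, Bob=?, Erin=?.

Jack must be 3 (only option left).
That leaves Bob = 6. Strike 6 from Frank, Mona, Priya, Erin.
Erin must be 7 (only option left). Remove 7 from Frank.
That leaves Mona = 8. Eliminate 8 elsewhere: Frank.
That leaves Frank = 5. Remove 5 from Priya.
Priya must be 4 (only option left).

Jack=3, Frank=5, Mona=8, Priya=4, Bob=6, Erin=7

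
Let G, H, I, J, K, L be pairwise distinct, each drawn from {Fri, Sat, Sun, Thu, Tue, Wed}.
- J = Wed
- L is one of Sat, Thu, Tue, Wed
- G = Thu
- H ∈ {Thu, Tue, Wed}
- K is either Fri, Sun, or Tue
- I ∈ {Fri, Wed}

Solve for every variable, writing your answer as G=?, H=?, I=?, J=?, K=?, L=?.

G must be Thu (only option left). Remove Thu from H, L.
J's domain is down to {Wed}, so J = Wed. Eliminate Wed elsewhere: H, I, L.
H's domain is down to {Tue}, so H = Tue. Strike Tue from K, L.
I has just one choice, so I = Fri. Strike Fri from K.
K has just one choice, so K = Sun.
That leaves L = Sat.

G=Thu, H=Tue, I=Fri, J=Wed, K=Sun, L=Sat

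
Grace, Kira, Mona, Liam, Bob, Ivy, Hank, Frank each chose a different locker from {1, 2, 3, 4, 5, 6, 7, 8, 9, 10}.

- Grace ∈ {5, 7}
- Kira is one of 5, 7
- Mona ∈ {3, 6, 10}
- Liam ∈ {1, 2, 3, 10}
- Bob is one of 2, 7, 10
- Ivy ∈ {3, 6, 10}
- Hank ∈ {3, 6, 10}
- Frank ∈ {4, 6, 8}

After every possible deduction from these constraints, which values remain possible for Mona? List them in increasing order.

Grace and Kira between them cover only {5, 7} — a naked pair. Remove those values from Bob.
Mona, Ivy, Hank share exactly the 3 values {3, 6, 10}; by pigeonhole those values go to them, so strike 3, 6, 10 from Liam, Bob, Frank.
Bob must be 2 (only option left). So Liam can't be 2.
Liam's domain is down to {1}, so Liam = 1.
No further eliminations apply; Mona can still be any of 3, 6, 10.

3, 6, 10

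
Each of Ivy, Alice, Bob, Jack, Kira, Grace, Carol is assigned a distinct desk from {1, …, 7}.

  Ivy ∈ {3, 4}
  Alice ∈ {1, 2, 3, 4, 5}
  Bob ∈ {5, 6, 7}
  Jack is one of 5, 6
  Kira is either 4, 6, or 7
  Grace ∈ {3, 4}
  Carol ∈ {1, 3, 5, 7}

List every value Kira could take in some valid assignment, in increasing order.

6, 7

Among the 7 variables, 2 fits only Alice (and all 7 values in {1, 2, 3, 4, 5, 6, 7} must be used), so Alice = 2.
The 6 still-open variables draw from only 6 values {1, 3, 4, 5, 6, 7}, so each is used; only Carol can be 1, hence Carol = 1.
Ivy and Grace share exactly the 2 values {3, 4}; by pigeonhole those values go to them, so strike 3, 4 from Kira.
No further eliminations apply; Kira can still be any of 6, 7.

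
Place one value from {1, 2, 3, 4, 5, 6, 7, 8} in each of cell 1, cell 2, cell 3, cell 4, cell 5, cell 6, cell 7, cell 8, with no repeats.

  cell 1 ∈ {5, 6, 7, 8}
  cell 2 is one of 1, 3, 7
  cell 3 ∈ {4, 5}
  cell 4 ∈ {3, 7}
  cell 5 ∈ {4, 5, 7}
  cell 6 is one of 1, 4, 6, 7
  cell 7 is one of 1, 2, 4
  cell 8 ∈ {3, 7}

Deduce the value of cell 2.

Among the 8 variables, 2 fits only cell 7 (and all 8 values in {1, 2, 3, 4, 5, 6, 7, 8} must be used), so cell 7 = 2.
The 7 still-open variables draw from only 7 values {1, 3, 4, 5, 6, 7, 8}, so each is used; only cell 1 can be 8, hence cell 1 = 8.
The 6 still-open variables together cover exactly {1, 3, 4, 5, 6, 7} — 6 values for 6 variables — and 6 appears only in cell 6's list, so cell 6 = 6.
The 5 still-open variables draw from only 5 values {1, 3, 4, 5, 7}, so each is used; only cell 2 can be 1, hence cell 2 = 1.

1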